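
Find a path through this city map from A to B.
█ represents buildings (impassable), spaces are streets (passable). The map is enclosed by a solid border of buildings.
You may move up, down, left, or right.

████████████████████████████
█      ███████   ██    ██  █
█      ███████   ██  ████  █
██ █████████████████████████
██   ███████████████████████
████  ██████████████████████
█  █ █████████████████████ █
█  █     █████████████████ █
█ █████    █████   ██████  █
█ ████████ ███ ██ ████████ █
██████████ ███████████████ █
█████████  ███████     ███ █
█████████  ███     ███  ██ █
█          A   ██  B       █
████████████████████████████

Finding the shortest path from A to B:
Movement: cardinal only
Path length: 10 steps
Directions: right → right → right → up → right → right → right → down → right → right

Solution:

████████████████████████████
█      ███████   ██    ██  █
█      ███████   ██  ████  █
██ █████████████████████████
██   ███████████████████████
████  ██████████████████████
█  █ █████████████████████ █
█  █     █████████████████ █
█ █████    █████   ██████  █
█ ████████ ███ ██ ████████ █
██████████ ███████████████ █
█████████  ███████     ███ █
█████████  ███↱→→↓ ███  ██ █
█          A→→↑██↳→B       █
████████████████████████████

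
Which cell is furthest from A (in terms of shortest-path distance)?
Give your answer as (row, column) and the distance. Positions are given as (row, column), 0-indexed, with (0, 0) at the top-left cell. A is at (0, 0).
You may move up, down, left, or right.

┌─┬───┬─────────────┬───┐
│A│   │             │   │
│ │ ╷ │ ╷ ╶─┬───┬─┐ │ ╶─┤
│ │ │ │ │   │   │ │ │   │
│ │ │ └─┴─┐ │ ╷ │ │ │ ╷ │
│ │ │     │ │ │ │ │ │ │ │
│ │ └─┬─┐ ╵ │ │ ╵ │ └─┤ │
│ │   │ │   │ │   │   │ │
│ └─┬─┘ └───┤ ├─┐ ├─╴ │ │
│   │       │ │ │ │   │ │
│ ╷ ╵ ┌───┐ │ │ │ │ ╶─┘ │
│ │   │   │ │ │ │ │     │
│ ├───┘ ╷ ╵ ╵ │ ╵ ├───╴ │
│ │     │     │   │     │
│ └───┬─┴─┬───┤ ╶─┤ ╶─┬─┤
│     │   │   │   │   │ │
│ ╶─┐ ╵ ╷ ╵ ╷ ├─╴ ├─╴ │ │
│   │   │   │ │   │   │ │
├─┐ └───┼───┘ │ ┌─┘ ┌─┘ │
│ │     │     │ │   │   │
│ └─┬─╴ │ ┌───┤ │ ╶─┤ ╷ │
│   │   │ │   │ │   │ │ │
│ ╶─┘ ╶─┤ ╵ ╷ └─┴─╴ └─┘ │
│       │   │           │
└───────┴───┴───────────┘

Computing BFS distances from A to all cells:
Furthest cell: (3, 2)
Distance: 71 steps

Path from A to the furthest cell:

┌─┬───┬─────────────┬───┐
│A│↓ ↰│  ↓ ← ← ← ← ↰│   │
│ │ ╷ │ ╷ ╶─┬───┬─┐ │ ╶─┤
│↓│↓│↑│ │↳ ↓│   │ │↑│   │
│ │ │ └─┴─┐ │ ╷ │ │ │ ╷ │
│↓│↓│↑ ← ↰│↓│ │ │ │↑│ │ │
│ │ └─┬─┐ ╵ │ │ ╵ │ └─┤ │
│↓│↳ B│ │↑ ↲│ │   │↑ ↰│ │
│ └─┬─┘ └───┤ ├─┐ ├─╴ │ │
│↓  │       │ │ │ │↱ ↑│ │
│ ╷ ╵ ┌───┐ │ │ │ │ ╶─┘ │
│↓│   │   │ │ │ │ │↑ ← ↰│
│ ├───┘ ╷ ╵ ╵ │ ╵ ├───╴ │
│↓│     │     │   │↱ → ↑│
│ └───┬─┴─┬───┤ ╶─┤ ╶─┬─┤
│↳ → ↓│↱ ↓│↱ ↓│   │↑ ↰│ │
│ ╶─┐ ╵ ╷ ╵ ╷ ├─╴ ├─╴ │ │
│   │↳ ↑│↳ ↑│↓│   │↱ ↑│ │
├─┐ └───┼───┘ │ ┌─┘ ┌─┘ │
│ │     │↓ ← ↲│ │↱ ↑│   │
│ └─┬─╴ │ ┌───┤ │ ╶─┤ ╷ │
│   │   │↓│↱ ↓│ │↑ ↰│ │ │
│ ╶─┘ ╶─┤ ╵ ╷ └─┴─╴ └─┘ │
│       │↳ ↑│↳ → → ↑    │
└───────┴───┴───────────┘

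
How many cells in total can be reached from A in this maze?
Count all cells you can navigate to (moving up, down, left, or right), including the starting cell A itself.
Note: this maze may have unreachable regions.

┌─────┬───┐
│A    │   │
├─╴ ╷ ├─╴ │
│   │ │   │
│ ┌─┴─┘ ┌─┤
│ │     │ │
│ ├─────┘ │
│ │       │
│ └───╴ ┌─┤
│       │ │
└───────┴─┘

Using BFS/flood-fill to find all reachable cells from A:
Maze size: 5 × 5 = 25 total cells
8 cell(s) are walled off and cannot be reached from A.
Reachable cells: 17

Reachable region (· marks reachable cells):

┌─────┬───┐
│A · ·│   │
├─╴ ╷ ├─╴ │
│· ·│·│   │
│ ┌─┴─┘ ┌─┤
│·│     │·│
│ ├─────┘ │
│·│· · · ·│
│ └───╴ ┌─┤
│· · · ·│ │
└───────┴─┘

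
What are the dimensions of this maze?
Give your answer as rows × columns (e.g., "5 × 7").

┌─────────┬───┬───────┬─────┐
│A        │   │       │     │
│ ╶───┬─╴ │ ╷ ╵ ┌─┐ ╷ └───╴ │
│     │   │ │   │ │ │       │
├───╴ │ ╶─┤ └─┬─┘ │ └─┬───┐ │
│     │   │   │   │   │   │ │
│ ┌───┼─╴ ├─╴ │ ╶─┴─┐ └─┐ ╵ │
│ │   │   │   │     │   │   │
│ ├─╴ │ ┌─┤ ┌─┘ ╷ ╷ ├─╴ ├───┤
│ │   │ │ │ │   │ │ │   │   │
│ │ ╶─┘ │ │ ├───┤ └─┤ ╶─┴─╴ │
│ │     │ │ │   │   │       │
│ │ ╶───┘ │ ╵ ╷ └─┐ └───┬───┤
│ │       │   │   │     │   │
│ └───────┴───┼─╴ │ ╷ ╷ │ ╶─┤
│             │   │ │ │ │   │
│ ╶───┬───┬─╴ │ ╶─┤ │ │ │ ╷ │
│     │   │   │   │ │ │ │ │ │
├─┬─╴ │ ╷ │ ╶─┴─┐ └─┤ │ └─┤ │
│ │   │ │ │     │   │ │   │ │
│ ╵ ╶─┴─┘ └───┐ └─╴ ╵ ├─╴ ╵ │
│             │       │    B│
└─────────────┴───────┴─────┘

Counting the maze dimensions:
Rows (vertical): 11
Columns (horizontal): 14
Dimensions: 11 × 14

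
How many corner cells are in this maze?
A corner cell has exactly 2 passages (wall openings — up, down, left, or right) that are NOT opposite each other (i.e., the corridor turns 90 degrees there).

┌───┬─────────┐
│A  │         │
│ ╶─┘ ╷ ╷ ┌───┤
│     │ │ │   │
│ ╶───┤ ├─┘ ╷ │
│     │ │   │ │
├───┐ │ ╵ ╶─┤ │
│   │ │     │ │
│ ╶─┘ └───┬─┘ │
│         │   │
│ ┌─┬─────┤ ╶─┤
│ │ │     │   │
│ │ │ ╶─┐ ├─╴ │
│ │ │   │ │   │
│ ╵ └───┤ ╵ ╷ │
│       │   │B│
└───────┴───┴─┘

Counting corner cells (2 non-opposite passages):
Total corners: 22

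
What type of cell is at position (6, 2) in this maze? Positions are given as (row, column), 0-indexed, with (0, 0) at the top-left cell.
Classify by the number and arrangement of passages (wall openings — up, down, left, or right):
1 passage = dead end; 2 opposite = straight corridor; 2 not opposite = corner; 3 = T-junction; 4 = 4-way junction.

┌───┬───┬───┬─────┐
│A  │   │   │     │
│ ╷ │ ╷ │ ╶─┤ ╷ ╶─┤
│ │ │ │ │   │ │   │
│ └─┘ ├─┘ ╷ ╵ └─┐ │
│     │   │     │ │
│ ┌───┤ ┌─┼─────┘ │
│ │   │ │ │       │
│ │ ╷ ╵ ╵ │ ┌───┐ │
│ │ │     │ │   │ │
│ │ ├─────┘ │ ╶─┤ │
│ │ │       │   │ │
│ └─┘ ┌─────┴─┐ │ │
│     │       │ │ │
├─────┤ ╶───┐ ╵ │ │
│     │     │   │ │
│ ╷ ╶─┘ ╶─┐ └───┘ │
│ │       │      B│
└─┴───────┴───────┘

Checking cell at (6, 2):
Number of passages: 2
Cell type: corner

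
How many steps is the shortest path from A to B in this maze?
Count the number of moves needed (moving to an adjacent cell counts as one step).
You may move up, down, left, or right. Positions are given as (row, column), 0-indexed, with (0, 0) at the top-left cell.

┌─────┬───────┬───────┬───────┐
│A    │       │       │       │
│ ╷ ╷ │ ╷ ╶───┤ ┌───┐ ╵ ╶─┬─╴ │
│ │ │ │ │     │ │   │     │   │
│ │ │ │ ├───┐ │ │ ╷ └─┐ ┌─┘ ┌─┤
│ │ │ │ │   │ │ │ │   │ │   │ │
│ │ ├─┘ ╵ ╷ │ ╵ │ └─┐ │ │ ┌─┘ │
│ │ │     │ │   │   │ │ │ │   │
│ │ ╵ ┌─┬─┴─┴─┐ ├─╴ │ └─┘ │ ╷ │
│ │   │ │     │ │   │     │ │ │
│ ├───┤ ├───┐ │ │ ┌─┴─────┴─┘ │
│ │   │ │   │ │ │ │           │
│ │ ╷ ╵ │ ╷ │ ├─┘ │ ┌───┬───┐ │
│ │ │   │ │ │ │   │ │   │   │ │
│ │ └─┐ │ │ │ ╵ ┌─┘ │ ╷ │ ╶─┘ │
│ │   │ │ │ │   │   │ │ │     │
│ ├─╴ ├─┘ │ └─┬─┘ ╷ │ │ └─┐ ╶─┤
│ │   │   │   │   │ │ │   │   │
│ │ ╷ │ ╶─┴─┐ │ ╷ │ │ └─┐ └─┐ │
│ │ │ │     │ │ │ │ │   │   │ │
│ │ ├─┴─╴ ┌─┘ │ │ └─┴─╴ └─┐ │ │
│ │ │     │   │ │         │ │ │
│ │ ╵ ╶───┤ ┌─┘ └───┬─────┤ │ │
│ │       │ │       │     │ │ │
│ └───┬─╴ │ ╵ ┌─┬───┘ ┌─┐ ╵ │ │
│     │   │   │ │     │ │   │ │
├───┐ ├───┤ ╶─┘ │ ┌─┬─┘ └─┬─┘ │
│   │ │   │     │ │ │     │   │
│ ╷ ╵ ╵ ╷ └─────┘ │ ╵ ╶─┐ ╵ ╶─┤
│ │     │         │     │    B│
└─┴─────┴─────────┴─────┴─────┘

Using BFS to find shortest path:
Start: (0, 0), End: (14, 14)
Path found:
(0,0) → (1,0) → (2,0) → (3,0) → (4,0) → (5,0) → (6,0) → (7,0) → (8,0) → (9,0) → (10,0) → (11,0) → (12,0) → (12,1) → (12,2) → (13,2) → (14,2) → (14,3) → (13,3) → (13,4) → (14,4) → (14,5) → (14,6) → (14,7) → (14,8) → (13,8) → (12,8) → (12,9) → (12,10) → (11,10) → (11,11) → (11,12) → (12,12) → (12,13) → (11,13) → (10,13) → (9,13) → (9,12) → (8,12) → (8,11) → (7,11) → (6,11) → (6,10) → (7,10) → (8,10) → (9,10) → (9,11) → (10,11) → (10,10) → (10,9) → (10,8) → (9,8) → (8,8) → (7,8) → (7,9) → (6,9) → (5,9) → (5,10) → (5,11) → (5,12) → (5,13) → (5,14) → (6,14) → (7,14) → (7,13) → (8,13) → (8,14) → (9,14) → (10,14) → (11,14) → (12,14) → (13,14) → (13,13) → (14,13) → (14,14)
Number of steps: 74

Solution:

┌─────┬───────┬───────┬───────┐
│A    │       │       │       │
│ ╷ ╷ │ ╷ ╶───┤ ┌───┐ ╵ ╶─┬─╴ │
│↓│ │ │ │     │ │   │     │   │
│ │ │ │ ├───┐ │ │ ╷ └─┐ ┌─┘ ┌─┤
│↓│ │ │ │   │ │ │ │   │ │   │ │
│ │ ├─┘ ╵ ╷ │ ╵ │ └─┐ │ │ ┌─┘ │
│↓│ │     │ │   │   │ │ │ │   │
│ │ ╵ ┌─┬─┴─┴─┐ ├─╴ │ └─┘ │ ╷ │
│↓│   │ │     │ │   │     │ │ │
│ ├───┤ ├───┐ │ │ ┌─┴─────┴─┘ │
│↓│   │ │   │ │ │ │↱ → → → → ↓│
│ │ ╷ ╵ │ ╷ │ ├─┘ │ ┌───┬───┐ │
│↓│ │   │ │ │ │   │↑│↓ ↰│   │↓│
│ │ └─┐ │ │ │ ╵ ┌─┘ │ ╷ │ ╶─┘ │
│↓│   │ │ │ │   │↱ ↑│↓│↑│  ↓ ↲│
│ ├─╴ ├─┘ │ └─┬─┘ ╷ │ │ └─┐ ╶─┤
│↓│   │   │   │  ↑│ │↓│↑ ↰│↳ ↓│
│ │ ╷ │ ╶─┴─┐ │ ╷ │ │ └─┐ └─┐ │
│↓│ │ │     │ │ │↑│ │↳ ↓│↑ ↰│↓│
│ │ ├─┴─╴ ┌─┘ │ │ └─┴─╴ └─┐ │ │
│↓│ │     │   │ │↑ ← ← ↲  │↑│↓│
│ │ ╵ ╶───┤ ┌─┘ └───┬─────┤ │ │
│↓│       │ │       │↱ → ↓│↑│↓│
│ └───┬─╴ │ ╵ ┌─┬───┘ ┌─┐ ╵ │ │
│↳ → ↓│   │   │ │↱ → ↑│ │↳ ↑│↓│
├───┐ ├───┤ ╶─┘ │ ┌─┬─┘ └─┬─┘ │
│   │↓│↱ ↓│     │↑│ │     │↓ ↲│
│ ╷ ╵ ╵ ╷ └─────┘ │ ╵ ╶─┐ ╵ ╶─┤
│ │  ↳ ↑│↳ → → → ↑│     │  ↳ B│
└─┴─────┴─────────┴─────┴─────┘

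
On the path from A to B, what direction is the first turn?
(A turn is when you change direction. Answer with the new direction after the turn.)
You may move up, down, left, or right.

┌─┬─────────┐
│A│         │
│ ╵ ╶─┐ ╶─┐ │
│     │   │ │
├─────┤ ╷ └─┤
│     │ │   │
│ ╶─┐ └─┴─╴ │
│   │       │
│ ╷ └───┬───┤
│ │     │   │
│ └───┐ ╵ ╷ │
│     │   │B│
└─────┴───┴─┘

Directions: down, right, up, right, right, down, right, down, right, down, left, left, left, up, left, left, down, right, down, right, right, down, right, up, right, down
First turn direction: right

Solution:

┌─┬─────────┐
│A│↱ → ↓    │
│ ╵ ╶─┐ ╶─┐ │
│↳ ↑  │↳ ↓│ │
├─────┤ ╷ └─┤
│↓ ← ↰│ │↳ ↓│
│ ╶─┐ └─┴─╴ │
│↳ ↓│↑ ← ← ↲│
│ ╷ └───┬───┤
│ │↳ → ↓│↱ ↓│
│ └───┐ ╵ ╷ │
│     │↳ ↑│B│
└─────┴───┴─┘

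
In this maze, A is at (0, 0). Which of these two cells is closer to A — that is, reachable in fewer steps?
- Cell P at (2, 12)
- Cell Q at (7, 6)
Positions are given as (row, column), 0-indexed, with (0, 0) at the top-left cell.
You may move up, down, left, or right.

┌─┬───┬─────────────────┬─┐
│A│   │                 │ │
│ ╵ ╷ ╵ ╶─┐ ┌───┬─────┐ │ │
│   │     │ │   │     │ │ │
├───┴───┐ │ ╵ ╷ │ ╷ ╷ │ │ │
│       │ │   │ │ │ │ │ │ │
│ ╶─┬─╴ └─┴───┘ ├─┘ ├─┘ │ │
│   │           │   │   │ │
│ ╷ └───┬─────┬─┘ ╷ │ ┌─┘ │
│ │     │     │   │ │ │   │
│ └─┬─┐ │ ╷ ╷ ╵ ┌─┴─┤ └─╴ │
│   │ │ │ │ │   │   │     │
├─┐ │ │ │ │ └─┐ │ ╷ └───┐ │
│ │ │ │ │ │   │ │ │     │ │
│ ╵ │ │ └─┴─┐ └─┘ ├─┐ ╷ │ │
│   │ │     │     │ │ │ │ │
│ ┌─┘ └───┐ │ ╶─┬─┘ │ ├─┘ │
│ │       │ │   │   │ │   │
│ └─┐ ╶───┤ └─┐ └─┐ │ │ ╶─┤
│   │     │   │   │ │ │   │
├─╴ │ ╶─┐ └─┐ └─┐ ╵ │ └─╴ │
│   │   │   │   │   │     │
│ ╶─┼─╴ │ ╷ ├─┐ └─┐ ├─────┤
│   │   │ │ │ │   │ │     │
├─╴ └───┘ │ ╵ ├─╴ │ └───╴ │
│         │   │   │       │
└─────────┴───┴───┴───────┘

Shortest path A → P at (2, 12): 26 steps
Shortest path A → Q at (7, 6): 43 steps

P is closer (26 steps vs 43 steps).

Path to P:

┌─┬───┬─────────────────┬─┐
│A│↱ ↓│↱ → → → → → → → ↓│ │
│ ╵ ╷ ╵ ╶─┐ ┌───┬─────┐ │ │
│↳ ↑│↳ ↑  │ │   │     │↓│ │
├───┴───┐ │ ╵ ╷ │ ╷ ╷ │ │ │
│       │ │   │ │ │ │ │↓│P│
│ ╶─┬─╴ └─┴───┘ ├─┘ ├─┘ │ │
│   │           │   │↓ ↲│↑│
│ ╷ └───┬─────┬─┘ ╷ │ ┌─┘ │
│ │     │     │   │ │↓│  ↑│
│ └─┬─┐ │ ╷ ╷ ╵ ┌─┴─┤ └─╴ │
│   │ │ │ │ │   │   │↳ → ↑│
├─┐ │ │ │ │ └─┐ │ ╷ └───┐ │
│ │ │ │ │ │   │ │ │     │ │
│ ╵ │ │ └─┴─┐ └─┘ ├─┐ ╷ │ │
│   │ │     │     │ │ │ │ │
│ ┌─┘ └───┐ │ ╶─┬─┘ │ ├─┘ │
│ │       │ │   │   │ │   │
│ └─┐ ╶───┤ └─┐ └─┐ │ │ ╶─┤
│   │     │   │   │ │ │   │
├─╴ │ ╶─┐ └─┐ └─┐ ╵ │ └─╴ │
│   │   │   │   │   │     │
│ ╶─┼─╴ │ ╷ ├─┐ └─┐ ├─────┤
│   │   │ │ │ │   │ │     │
├─╴ └───┘ │ ╵ ├─╴ │ └───╴ │
│         │   │   │       │
└─────────┴───┴───┴───────┘

Path to Q:

┌─┬───┬─────────────────┬─┐
│A│↱ ↓│↱ → → → → → → → ↓│ │
│ ╵ ╷ ╵ ╶─┐ ┌───┬─────┐ │ │
│↳ ↑│↳ ↑  │ │   │     │↓│ │
├───┴───┐ │ ╵ ╷ │ ╷ ╷ │ │ │
│       │ │   │ │ │ │ │↓│ │
│ ╶─┬─╴ └─┴───┘ ├─┘ ├─┘ │ │
│   │           │   │↓ ↲│ │
│ ╷ └───┬─────┬─┘ ╷ │ ┌─┘ │
│ │     │     │   │ │↓│   │
│ └─┬─┐ │ ╷ ╷ ╵ ┌─┴─┤ └─╴ │
│   │ │ │ │ │   │↓ ↰│↳ → ↓│
├─┐ │ │ │ │ └─┐ │ ╷ └───┐ │
│ │ │ │ │ │   │ │↓│↑ ↰  │↓│
│ ╵ │ │ └─┴─┐ └─┘ ├─┐ ╷ │ │
│   │ │     │Q ← ↲│ │↑│ │↓│
│ ┌─┘ └───┐ │ ╶─┬─┘ │ ├─┘ │
│ │       │ │   │   │↑│↓ ↲│
│ └─┐ ╶───┤ └─┐ └─┐ │ │ ╶─┤
│   │     │   │   │ │↑│↳ ↓│
├─╴ │ ╶─┐ └─┐ └─┐ ╵ │ └─╴ │
│   │   │   │   │   │↑ ← ↲│
│ ╶─┼─╴ │ ╷ ├─┐ └─┐ ├─────┤
│   │   │ │ │ │   │ │     │
├─╴ └───┘ │ ╵ ├─╴ │ └───╴ │
│         │   │   │       │
└─────────┴───┴───┴───────┘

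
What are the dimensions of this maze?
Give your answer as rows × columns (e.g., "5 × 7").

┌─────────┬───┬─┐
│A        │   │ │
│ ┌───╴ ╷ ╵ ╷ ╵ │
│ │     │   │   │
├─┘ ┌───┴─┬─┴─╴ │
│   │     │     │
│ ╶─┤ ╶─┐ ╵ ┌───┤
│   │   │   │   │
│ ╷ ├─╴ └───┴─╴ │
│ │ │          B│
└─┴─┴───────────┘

Counting the maze dimensions:
Rows (vertical): 5
Columns (horizontal): 8
Dimensions: 5 × 8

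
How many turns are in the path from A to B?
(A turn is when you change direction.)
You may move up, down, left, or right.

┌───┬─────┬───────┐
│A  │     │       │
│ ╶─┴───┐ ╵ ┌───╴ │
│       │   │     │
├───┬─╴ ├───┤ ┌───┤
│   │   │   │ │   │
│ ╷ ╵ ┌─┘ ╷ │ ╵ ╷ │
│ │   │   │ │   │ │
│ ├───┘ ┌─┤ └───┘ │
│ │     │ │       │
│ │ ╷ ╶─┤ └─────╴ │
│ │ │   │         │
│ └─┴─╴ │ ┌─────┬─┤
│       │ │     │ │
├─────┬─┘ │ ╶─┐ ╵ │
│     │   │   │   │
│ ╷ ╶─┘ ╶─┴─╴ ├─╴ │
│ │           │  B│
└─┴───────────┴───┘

Directions: down, right, right, right, down, left, down, left, up, left, down, down, down, down, right, right, right, up, left, up, right, up, right, up, right, down, down, right, right, right, down, left, left, left, left, down, down, left, down, right, right, right, up, left, up, right, right, down, right, down
Number of turns: 32

Solution:

┌───┬─────┬───────┐
│A  │     │       │
│ ╶─┴───┐ ╵ ┌───╴ │
│↳ → → ↓│   │     │
├───┬─╴ ├───┤ ┌───┤
│↓ ↰│↓ ↲│↱ ↓│ │   │
│ ╷ ╵ ┌─┘ ╷ │ ╵ ╷ │
│↓│↑ ↲│↱ ↑│↓│   │ │
│ ├───┘ ┌─┤ └───┘ │
│↓│  ↱ ↑│ │↳ → → ↓│
│ │ ╷ ╶─┤ └─────╴ │
│↓│ │↑ ↰│↓ ← ← ← ↲│
│ └─┴─╴ │ ┌─────┬─┤
│↳ → → ↑│↓│↱ → ↓│ │
├─────┬─┘ │ ╶─┐ ╵ │
│     │↓ ↲│↑ ↰│↳ ↓│
│ ╷ ╶─┘ ╶─┴─╴ ├─╴ │
│ │    ↳ → → ↑│  B│
└─┴───────────┴───┘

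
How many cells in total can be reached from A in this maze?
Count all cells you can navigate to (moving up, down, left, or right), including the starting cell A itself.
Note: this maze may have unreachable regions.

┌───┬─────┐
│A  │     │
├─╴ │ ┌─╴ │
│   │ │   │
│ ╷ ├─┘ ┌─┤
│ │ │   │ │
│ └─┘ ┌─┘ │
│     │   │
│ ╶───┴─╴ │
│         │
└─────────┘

Using BFS/flood-fill to find all reachable cells from A:
Maze size: 5 × 5 = 25 total cells
All cells are reachable — the maze is fully connected.
Reachable cells: 25

Reachable region (· marks reachable cells):

┌───┬─────┐
│A ·│· · ·│
├─╴ │ ┌─╴ │
│· ·│·│· ·│
│ ╷ ├─┘ ┌─┤
│·│·│· ·│·│
│ └─┘ ┌─┘ │
│· · ·│· ·│
│ ╶───┴─╴ │
│· · · · ·│
└─────────┘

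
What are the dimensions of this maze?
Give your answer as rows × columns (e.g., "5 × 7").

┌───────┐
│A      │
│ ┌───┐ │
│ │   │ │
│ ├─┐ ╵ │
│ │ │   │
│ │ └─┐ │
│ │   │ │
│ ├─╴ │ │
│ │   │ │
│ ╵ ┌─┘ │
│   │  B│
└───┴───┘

Counting the maze dimensions:
Rows (vertical): 6
Columns (horizontal): 4
Dimensions: 6 × 4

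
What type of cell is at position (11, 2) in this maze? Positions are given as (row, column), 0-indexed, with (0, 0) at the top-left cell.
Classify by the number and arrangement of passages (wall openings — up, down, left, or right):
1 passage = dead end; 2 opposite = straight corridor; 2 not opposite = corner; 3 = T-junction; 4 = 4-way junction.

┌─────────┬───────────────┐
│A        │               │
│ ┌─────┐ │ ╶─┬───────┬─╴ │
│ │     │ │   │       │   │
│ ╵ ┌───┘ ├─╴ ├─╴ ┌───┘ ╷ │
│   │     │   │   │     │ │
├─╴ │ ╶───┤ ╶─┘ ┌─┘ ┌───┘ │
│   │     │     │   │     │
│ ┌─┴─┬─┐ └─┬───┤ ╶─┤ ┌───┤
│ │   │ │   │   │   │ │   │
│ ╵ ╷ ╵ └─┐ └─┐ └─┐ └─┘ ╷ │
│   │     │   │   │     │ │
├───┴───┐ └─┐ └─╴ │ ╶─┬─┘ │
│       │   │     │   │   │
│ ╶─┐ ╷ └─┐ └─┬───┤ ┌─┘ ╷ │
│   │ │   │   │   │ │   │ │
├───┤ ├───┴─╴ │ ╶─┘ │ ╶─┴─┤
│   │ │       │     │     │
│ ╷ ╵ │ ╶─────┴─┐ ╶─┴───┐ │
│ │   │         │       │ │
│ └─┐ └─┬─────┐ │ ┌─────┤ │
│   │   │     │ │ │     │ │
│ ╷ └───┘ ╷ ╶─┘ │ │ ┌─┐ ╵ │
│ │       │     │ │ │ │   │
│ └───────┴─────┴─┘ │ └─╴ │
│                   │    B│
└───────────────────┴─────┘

Checking cell at (11, 2):
Number of passages: 2
Cell type: straight corridor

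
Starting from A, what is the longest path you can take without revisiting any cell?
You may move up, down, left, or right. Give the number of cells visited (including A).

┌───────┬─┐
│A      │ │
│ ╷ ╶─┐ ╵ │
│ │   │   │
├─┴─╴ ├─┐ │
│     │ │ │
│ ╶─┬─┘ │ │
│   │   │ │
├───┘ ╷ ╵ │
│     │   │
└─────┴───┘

Finding longest simple path using DFS:
Start: (0, 0)
Longest path visits 15 cells
Path: A → right → right → right → down → right → down → down → down → left → up → left → down → left → left

Solution:

┌───────┬─┐
│A → → ↓│ │
│ ╷ ╶─┐ ╵ │
│ │   │↳ ↓│
├─┴─╴ ├─┐ │
│     │ │↓│
│ ╶─┬─┘ │ │
│   │↓ ↰│↓│
├───┘ ╷ ╵ │
│B ← ↲│↑ ↲│
└─────┴───┘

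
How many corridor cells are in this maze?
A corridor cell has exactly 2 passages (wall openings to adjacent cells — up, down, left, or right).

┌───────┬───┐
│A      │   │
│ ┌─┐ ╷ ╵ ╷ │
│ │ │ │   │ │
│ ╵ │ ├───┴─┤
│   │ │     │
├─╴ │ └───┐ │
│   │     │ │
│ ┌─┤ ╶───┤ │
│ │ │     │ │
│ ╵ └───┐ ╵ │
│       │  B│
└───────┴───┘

Counting cells with exactly 2 passages:
Total corridor cells: 26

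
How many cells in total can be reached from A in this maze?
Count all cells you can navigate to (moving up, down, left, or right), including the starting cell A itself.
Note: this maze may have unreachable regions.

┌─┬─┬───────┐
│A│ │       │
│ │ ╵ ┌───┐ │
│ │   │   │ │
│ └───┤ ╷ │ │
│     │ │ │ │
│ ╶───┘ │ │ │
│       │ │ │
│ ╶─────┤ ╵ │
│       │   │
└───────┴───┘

Using BFS/flood-fill to find all reachable cells from A:
Maze size: 5 × 6 = 30 total cells
All cells are reachable — the maze is fully connected.
Reachable cells: 30

Reachable region (· marks reachable cells):

┌─┬─┬───────┐
│A│·│· · · ·│
│ │ ╵ ┌───┐ │
│·│· ·│· ·│·│
│ └───┤ ╷ │ │
│· · ·│·│·│·│
│ ╶───┘ │ │ │
│· · · ·│·│·│
│ ╶─────┤ ╵ │
│· · · ·│· ·│
└───────┴───┘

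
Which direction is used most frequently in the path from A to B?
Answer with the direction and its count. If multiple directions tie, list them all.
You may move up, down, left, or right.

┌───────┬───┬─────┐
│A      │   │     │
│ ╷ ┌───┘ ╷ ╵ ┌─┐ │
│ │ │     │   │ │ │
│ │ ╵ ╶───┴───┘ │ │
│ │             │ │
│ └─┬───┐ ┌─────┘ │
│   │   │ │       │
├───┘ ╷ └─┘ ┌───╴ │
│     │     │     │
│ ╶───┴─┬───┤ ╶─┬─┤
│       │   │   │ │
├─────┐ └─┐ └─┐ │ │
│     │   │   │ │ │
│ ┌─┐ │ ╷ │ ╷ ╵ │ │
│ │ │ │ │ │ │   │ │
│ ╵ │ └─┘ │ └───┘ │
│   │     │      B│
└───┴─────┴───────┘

Directions: right, down, down, right, up, right, right, up, right, down, right, up, right, right, down, down, down, down, left, left, down, right, down, down, left, up, left, down, down, right, right, right
Counts: {'right': 12, 'down': 12, 'up': 4, 'left': 4}
Most common: down and right (tied at 12 times each)

Solution:

┌───────┬───┬─────┐
│A ↓    │↱ ↓│↱ → ↓│
│ ╷ ┌───┘ ╷ ╵ ┌─┐ │
│ │↓│↱ → ↑│↳ ↑│ │↓│
│ │ ╵ ╶───┴───┘ │ │
│ │↳ ↑          │↓│
│ └─┬───┐ ┌─────┘ │
│   │   │ │      ↓│
├───┘ ╷ └─┘ ┌───╴ │
│     │     │↓ ← ↲│
│ ╶───┴─┬───┤ ╶─┬─┤
│       │   │↳ ↓│ │
├─────┐ └─┐ └─┐ │ │
│     │   │↓ ↰│↓│ │
│ ┌─┐ │ ╷ │ ╷ ╵ │ │
│ │ │ │ │ │↓│↑ ↲│ │
│ ╵ │ └─┘ │ └───┘ │
│   │     │↳ → → B│
└───┴─────┴───────┘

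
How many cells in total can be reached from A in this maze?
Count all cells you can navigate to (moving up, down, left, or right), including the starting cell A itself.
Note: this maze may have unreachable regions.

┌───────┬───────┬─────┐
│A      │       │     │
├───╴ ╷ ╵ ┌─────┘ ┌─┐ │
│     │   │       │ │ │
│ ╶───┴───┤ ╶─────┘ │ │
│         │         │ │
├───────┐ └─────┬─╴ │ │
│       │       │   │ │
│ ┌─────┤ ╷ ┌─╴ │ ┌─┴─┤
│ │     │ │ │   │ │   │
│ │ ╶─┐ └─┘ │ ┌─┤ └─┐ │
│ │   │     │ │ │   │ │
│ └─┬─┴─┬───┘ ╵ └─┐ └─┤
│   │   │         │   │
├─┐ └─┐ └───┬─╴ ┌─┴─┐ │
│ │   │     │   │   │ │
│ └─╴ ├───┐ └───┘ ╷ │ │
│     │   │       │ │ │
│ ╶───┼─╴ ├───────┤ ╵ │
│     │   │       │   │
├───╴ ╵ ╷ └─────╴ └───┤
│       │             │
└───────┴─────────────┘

Using BFS/flood-fill to find all reachable cells from A:
Maze size: 11 × 11 = 121 total cells
78 cell(s) are walled off and cannot be reached from A.
Reachable cells: 43

Reachable region (· marks reachable cells):

┌───────┬───────┬─────┐
│A · · ·│· · · ·│     │
├───╴ ╷ ╵ ┌─────┘ ┌─┐ │
│· · ·│· ·│       │ │ │
│ ╶───┴───┤ ╶─────┘ │ │
│· · · · ·│         │ │
├───────┐ └─────┬─╴ │ │
│       │· · · ·│   │ │
│ ┌─────┤ ╷ ┌─╴ │ ┌─┴─┤
│ │· · ·│·│·│· ·│ │   │
│ │ ╶─┐ └─┘ │ ┌─┤ └─┐ │
│ │· ·│· · ·│·│·│   │ │
│ └─┬─┴─┬───┘ ╵ └─┐ └─┤
│   │   │· · · · ·│   │
├─┐ └─┐ └───┬─╴ ┌─┴─┐ │
│ │   │     │· ·│   │ │
│ └─╴ ├───┐ └───┘ ╷ │ │
│     │   │       │ │ │
│ ╶───┼─╴ ├───────┤ ╵ │
│     │   │       │   │
├───╴ ╵ ╷ └─────╴ └───┤
│       │             │
└───────┴─────────────┘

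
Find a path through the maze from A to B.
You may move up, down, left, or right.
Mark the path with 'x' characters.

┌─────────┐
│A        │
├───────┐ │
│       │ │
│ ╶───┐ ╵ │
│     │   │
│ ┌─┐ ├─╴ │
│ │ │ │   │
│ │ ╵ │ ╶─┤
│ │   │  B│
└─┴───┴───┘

Finding the shortest path through the maze:
Path length: 10 steps
Directions: right → right → right → right → down → down → down → left → down → right

Solution:

┌─────────┐
│A x x x x│
├───────┐ │
│       │x│
│ ╶───┐ ╵ │
│     │  x│
│ ┌─┐ ├─╴ │
│ │ │ │x x│
│ │ ╵ │ ╶─┤
│ │   │x B│
└─┴───┴───┘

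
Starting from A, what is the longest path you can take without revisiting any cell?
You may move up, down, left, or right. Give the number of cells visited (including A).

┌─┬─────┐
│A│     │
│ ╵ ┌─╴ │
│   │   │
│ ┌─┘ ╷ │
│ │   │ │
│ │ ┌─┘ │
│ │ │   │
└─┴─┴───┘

Finding longest simple path using DFS:
Start: (0, 0)
Longest path visits 11 cells
Path: A → down → right → up → right → right → down → left → down → left → down

Solution:

┌─┬─────┐
│A│↱ → ↓│
│ ╵ ┌─╴ │
│↳ ↑│↓ ↲│
│ ┌─┘ ╷ │
│ │↓ ↲│ │
│ │ ┌─┘ │
│ │B│   │
└─┴─┴───┘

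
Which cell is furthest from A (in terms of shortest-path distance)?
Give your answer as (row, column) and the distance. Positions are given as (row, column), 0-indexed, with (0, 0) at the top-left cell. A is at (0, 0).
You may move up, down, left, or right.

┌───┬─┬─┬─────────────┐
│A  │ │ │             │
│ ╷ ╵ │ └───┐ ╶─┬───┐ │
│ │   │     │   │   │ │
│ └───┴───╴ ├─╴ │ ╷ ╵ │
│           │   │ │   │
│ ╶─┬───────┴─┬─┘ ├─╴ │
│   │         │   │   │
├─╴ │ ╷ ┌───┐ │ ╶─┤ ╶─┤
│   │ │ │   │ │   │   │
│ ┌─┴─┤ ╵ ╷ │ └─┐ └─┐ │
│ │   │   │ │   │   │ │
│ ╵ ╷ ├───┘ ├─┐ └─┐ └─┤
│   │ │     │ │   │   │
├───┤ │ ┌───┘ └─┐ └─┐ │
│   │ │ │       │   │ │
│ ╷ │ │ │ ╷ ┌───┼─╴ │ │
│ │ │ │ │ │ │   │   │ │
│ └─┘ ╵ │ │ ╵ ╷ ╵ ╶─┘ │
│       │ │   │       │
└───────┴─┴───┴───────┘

Computing BFS distances from A to all cells:
Furthest cell: (2, 6)
Distance: 68 steps

Path from A to the furthest cell:

┌───┬─┬─┬─────────────┐
│A  │ │ │    ↓ ← ← ← ↰│
│ ╷ ╵ │ └───┐ ╶─┬───┐ │
│↓│   │     │↳ ↓│↱ ↓│↑│
│ └───┴───╴ ├─╴ │ ╷ ╵ │
│↓          │B ↲│↑│↳ ↑│
│ ╶─┬───────┴─┬─┘ ├─╴ │
│↳ ↓│  ↱ → → ↓│↱ ↑│   │
├─╴ │ ╷ ┌───┐ │ ╶─┤ ╶─┤
│↓ ↲│ │↑│↓ ↰│↓│↑ ↰│   │
│ ┌─┴─┤ ╵ ╷ │ └─┐ └─┐ │
│↓│↱ ↓│↑ ↲│↑│↳ ↓│↑ ↰│ │
│ ╵ ╷ ├───┘ ├─┐ └─┐ └─┤
│↳ ↑│↓│↱ → ↑│ │↳ ↓│↑ ↰│
├───┤ │ ┌───┘ └─┐ └─┐ │
│   │↓│↑│       │↳ ↓│↑│
│ ╷ │ │ │ ╷ ┌───┼─╴ │ │
│ │ │↓│↑│ │ │   │↓ ↲│↑│
│ └─┘ ╵ │ │ ╵ ╷ ╵ ╶─┘ │
│    ↳ ↑│ │   │  ↳ → ↑│
└───────┴─┴───┴───────┘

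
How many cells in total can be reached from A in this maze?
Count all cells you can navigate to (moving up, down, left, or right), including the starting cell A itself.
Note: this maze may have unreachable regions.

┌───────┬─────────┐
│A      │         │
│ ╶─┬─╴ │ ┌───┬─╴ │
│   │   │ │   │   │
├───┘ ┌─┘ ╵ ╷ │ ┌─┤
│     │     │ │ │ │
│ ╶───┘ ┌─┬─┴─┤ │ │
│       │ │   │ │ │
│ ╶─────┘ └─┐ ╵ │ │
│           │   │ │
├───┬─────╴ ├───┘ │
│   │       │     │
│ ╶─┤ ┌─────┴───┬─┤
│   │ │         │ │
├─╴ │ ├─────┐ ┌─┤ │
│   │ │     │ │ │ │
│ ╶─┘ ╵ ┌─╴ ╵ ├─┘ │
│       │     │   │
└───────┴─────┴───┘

Using BFS/flood-fill to find all reachable cells from A:
Maze size: 9 × 9 = 81 total cells
11 cell(s) are walled off and cannot be reached from A.
Reachable cells: 70

Reachable region (· marks reachable cells):

┌───────┬─────────┐
│A · · ·│· · · · ·│
│ ╶─┬─╴ │ ┌───┬─╴ │
│· ·│· ·│·│· ·│· ·│
├───┘ ┌─┘ ╵ ╷ │ ┌─┤
│· · ·│· · ·│·│·│ │
│ ╶───┘ ┌─┬─┴─┤ │ │
│· · · ·│·│· ·│·│ │
│ ╶─────┘ └─┐ ╵ │ │
│· · · · · ·│· ·│ │
├───┬─────╴ ├───┘ │
│· ·│· · · ·│     │
│ ╶─┤ ┌─────┴───┬─┤
│· ·│·│· · · · ·│ │
├─╴ │ ├─────┐ ┌─┤ │
│· ·│·│· · ·│·│ │ │
│ ╶─┘ ╵ ┌─╴ ╵ ├─┘ │
│· · · ·│· · ·│   │
└───────┴─────┴───┘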